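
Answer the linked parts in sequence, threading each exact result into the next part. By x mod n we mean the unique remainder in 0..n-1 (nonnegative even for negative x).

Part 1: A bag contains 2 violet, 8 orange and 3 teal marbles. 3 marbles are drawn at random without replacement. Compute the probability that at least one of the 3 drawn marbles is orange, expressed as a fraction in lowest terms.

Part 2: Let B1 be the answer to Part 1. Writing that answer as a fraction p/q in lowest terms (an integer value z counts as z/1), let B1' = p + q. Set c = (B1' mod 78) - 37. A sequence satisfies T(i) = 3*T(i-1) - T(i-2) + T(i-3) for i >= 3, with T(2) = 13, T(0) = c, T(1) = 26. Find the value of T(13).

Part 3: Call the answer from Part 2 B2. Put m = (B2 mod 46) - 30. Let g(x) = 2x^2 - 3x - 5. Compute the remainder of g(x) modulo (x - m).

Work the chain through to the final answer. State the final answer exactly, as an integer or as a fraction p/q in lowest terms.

1219

Part 1: total draws C(13,3) = 286; complement C(5,3) = 10; favorable 286 - 10 = 276; P = 138/143; answer 138/143
Part 2: B1 = 138/143; threaded value p + q = 281; c = 10; T(3) = 3*(13) - 1*(26) + 1*(10) = 23; iterating: T(3)=23, T(4)=82, T(5)=236, T(6)=649, T(7)=1793, T(8)=4966, T(9)=13754, T(10)=38089, T(11)=105479, T(12)=292102, T(13)=808916; answer 808916
Part 3: B2 = 808916; m = -24; remainder = value at the root: 2*(-24)^2 - 3*(-24)^1 - 5 = (1152) + (72) + (-5) = 1219; answer 1219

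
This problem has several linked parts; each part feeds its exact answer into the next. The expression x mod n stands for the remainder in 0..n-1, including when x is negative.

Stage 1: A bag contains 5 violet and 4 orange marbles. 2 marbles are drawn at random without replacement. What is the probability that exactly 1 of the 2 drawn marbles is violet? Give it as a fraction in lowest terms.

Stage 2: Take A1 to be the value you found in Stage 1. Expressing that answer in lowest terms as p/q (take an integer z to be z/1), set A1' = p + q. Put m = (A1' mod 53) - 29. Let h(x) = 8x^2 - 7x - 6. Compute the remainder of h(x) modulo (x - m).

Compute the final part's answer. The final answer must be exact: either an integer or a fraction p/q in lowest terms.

Stage 1: total draws C(9,2) = 36; favorable C(5,1)*C(4,1) = 20; P = 5/9; answer 5/9
Stage 2: A1 = 5/9; threaded value p + q = 14; m = -15; remainder = value at the root: 8*(-15)^2 - 7*(-15)^1 - 6 = (1800) + (105) + (-6) = 1899; answer 1899

1899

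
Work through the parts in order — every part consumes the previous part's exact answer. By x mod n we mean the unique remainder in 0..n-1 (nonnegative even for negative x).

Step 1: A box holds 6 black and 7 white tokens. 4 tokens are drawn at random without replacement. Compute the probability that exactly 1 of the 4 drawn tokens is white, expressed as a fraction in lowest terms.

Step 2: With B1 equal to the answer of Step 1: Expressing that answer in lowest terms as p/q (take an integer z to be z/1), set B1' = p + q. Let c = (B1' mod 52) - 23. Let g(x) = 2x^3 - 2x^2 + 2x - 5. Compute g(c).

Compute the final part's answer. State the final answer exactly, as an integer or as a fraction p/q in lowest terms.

Step 1: total draws C(13,4) = 715; favorable C(7,1)*C(6,3) = 140; P = 28/143; answer 28/143
Step 2: B1 = 28/143; threaded value p + q = 171; c = -8; 2*(-8)^3 - 2*(-8)^2 + 2*(-8)^1 - 5 = (-1024) + (-128) + (-16) + (-5) = -1173; answer -1173

-1173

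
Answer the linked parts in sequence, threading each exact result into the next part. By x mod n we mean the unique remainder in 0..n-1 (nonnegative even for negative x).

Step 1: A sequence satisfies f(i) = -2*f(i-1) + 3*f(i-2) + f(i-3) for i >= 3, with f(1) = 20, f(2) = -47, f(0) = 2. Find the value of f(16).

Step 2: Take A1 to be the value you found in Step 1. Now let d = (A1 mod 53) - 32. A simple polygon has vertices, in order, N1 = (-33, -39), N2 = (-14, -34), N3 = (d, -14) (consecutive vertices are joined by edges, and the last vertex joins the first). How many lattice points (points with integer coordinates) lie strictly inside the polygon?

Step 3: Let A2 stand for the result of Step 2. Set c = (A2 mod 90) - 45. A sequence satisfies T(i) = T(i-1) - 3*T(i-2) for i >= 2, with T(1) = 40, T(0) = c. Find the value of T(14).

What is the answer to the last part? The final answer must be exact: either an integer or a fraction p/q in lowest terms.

Step 1: f(3) = -2*(-47) + 3*(20) + 1*(2) = 156; iterating: f(3)=156, f(4)=-433, f(5)=1287, f(6)=-3717, f(7)=10862, f(8)=-31588, f(9)=92045, f(10)=-267992, f(11)=780531, f(12)=-2272993, f(13)=6619587, f(14)=-19277622, f(15)=56141012, f(16)=-163495303; answer -163495303
Step 2: A1 = -163495303; d = 19; cross terms: (-33*-34 - -14*-39)=576, (-14*-14 - 19*-34)=842, (19*-39 - -33*-14)=-1203; twice the area = |215| = 215; area = 215/2; boundary points = 1 + 1 + 1 = 3; strictly interior points = area - boundary/2 + 1 = 107; answer 107
Step 3: A2 = 107; c = -28; T(2) = 1*(40) - 3*(-28) = 124; iterating: T(2)=124, T(3)=4, T(4)=-368, T(5)=-380, T(6)=724, T(7)=1864, T(8)=-308, T(9)=-5900, T(10)=-4976, T(11)=12724, T(12)=27652, T(13)=-10520, T(14)=-93476; answer -93476

-93476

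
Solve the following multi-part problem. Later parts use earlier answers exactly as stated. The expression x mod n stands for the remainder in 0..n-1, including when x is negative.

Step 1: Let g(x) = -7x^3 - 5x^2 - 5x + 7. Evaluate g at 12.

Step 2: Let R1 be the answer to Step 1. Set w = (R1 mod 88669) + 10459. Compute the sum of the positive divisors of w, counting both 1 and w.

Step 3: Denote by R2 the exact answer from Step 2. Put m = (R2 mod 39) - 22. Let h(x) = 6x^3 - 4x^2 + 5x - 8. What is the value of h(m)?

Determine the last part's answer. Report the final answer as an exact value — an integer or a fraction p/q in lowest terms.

Step 1: -7*(12)^3 - 5*(12)^2 - 5*(12)^1 + 7 = (-12096) + (-720) + (-60) + (7) = -12869; answer -12869
Step 2: R1 = -12869; w = 86259; 86259 = 3 * 28753; sigma = (1 + 3) * (1 + 28753) = 4 * 28754 = 115016; answer 115016
Step 3: R2 = 115016; m = -17; 6*(-17)^3 - 4*(-17)^2 + 5*(-17)^1 - 8 = (-29478) + (-1156) + (-85) + (-8) = -30727; answer -30727

-30727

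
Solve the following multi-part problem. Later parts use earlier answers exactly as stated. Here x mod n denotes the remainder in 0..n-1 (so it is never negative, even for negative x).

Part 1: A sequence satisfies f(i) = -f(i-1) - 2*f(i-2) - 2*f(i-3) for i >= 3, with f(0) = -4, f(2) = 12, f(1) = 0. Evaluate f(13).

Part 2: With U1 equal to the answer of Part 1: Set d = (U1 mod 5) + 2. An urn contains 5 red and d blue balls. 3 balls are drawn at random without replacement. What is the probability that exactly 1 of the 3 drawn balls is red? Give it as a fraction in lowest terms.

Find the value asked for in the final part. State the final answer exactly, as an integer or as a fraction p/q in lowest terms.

Part 1: f(3) = -1*(12) - 2*(0) - 2*(-4) = -4; iterating: f(3)=-4, f(4)=-20, f(5)=4, f(6)=44, f(7)=-12, f(8)=-84, f(9)=20, f(10)=172, f(11)=-44, f(12)=-340, f(13)=84; answer 84
Part 2: U1 = 84; d = 6; total draws C(11,3) = 165; favorable C(5,1)*C(6,2) = 75; P = 5/11; answer 5/11

5/11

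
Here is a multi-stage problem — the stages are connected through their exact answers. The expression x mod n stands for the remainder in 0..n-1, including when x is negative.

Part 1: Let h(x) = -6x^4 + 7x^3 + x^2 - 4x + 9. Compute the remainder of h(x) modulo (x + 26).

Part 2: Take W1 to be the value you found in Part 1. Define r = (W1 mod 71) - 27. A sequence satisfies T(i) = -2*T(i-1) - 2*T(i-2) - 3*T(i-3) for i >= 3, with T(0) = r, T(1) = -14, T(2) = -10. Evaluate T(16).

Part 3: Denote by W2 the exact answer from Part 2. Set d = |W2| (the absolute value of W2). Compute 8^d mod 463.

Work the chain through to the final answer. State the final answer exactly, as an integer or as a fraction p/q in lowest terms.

Part 1: remainder = value at the root: -6*(-26)^4 + 7*(-26)^3 + 1*(-26)^2 - 4*(-26)^1 + 9 = (-2741856) + (-123032) + (676) + (104) + (9) = -2864099; answer -2864099
Part 2: W1 = -2864099; r = 14; T(3) = -2*(-10) - 2*(-14) - 3*(14) = 6; iterating: T(3)=6, T(4)=50, T(5)=-82, T(6)=46, T(7)=-78, T(8)=310, T(9)=-602, T(10)=818, T(11)=-1362, T(12)=2894, T(13)=-5518, T(14)=9334, T(15)=-16314, T(16)=30514; answer 30514
Part 3: W2 = 30514; d = 30514; squarings mod 463: 8^1=8, 8^2=64, 8^4=392, 8^8=411, 8^16=389, 8^32=383, 8^64=381, 8^128=242, 8^256=226, 8^512=146, 8^1024=18, 8^2048=324, 8^4096=338, 8^8192=346, 8^16384=262; 8^30514 = 8^2 * 8^16 * 8^32 * 8^256 * 8^512 * 8^1024 * 8^4096 * 8^8192 * 8^16384 = 118 (mod 463); answer 118

118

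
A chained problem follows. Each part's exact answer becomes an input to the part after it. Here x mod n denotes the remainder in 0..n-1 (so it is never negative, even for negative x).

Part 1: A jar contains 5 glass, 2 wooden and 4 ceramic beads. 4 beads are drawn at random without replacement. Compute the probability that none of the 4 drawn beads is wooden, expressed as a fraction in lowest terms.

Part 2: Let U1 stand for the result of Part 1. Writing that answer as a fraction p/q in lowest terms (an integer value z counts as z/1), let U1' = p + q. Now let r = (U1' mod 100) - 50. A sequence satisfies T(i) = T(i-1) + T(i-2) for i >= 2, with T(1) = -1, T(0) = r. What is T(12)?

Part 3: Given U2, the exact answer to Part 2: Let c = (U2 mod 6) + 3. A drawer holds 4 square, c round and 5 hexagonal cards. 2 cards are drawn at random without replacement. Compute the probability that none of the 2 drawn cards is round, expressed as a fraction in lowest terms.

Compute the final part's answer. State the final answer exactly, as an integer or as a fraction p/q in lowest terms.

3/10

Part 1: total draws C(11,4) = 330; favorable C(9,4) = 126; P = 21/55; answer 21/55
Part 2: U1 = 21/55; threaded value p + q = 76; r = 26; T(2) = 1*(-1) + 1*(26) = 25; iterating: T(2)=25, T(3)=24, T(4)=49, T(5)=73, T(6)=122, T(7)=195, T(8)=317, T(9)=512, T(10)=829, T(11)=1341, T(12)=2170; answer 2170
Part 3: U2 = 2170; c = 7; total draws C(16,2) = 120; favorable C(9,2) = 36; P = 3/10; answer 3/10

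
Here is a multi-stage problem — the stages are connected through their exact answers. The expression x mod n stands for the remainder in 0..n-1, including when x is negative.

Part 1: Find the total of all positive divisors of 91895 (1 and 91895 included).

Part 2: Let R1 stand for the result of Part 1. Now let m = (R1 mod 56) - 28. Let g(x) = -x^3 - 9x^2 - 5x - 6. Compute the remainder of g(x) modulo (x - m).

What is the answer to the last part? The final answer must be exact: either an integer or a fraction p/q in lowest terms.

Part 1: 91895 = 5 * 18379; sigma = (1 + 5) * (1 + 18379) = 6 * 18380 = 110280; answer 110280
Part 2: R1 = 110280; m = -12; remainder = value at the root: -1*(-12)^3 - 9*(-12)^2 - 5*(-12)^1 - 6 = (1728) + (-1296) + (60) + (-6) = 486; answer 486

486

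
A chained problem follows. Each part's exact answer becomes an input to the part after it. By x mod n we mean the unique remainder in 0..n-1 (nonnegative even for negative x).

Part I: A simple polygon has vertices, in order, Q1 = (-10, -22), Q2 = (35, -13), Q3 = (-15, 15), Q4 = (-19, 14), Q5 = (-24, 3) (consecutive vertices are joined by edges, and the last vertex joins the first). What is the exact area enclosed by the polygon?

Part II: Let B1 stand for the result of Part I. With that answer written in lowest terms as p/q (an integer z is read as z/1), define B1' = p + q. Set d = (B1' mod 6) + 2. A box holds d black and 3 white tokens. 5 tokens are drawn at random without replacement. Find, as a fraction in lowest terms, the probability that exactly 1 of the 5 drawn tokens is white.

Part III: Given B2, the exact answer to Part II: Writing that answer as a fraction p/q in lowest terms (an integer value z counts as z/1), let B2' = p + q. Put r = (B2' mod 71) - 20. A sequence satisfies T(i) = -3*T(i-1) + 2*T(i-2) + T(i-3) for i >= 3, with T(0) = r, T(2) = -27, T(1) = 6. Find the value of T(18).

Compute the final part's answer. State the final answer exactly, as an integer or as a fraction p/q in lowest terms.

-12911713932

Part I: cross terms: (-10*-13 - 35*-22)=900, (35*15 - -15*-13)=330, (-15*14 - -19*15)=75, (-19*3 - -24*14)=279, (-24*-22 - -10*3)=558; twice the area = |2142| = 2142; area = 1071; answer 1071
Part II: B1 = 1071; threaded value p + q = 1072; d = 6; total draws C(9,5) = 126; favorable C(3,1)*C(6,4) = 45; P = 5/14; answer 5/14
Part III: B2 = 5/14; threaded value p + q = 19; r = -1; T(3) = -3*(-27) + 2*(6) + 1*(-1) = 92; iterating: T(3)=92, T(4)=-324, T(5)=1129, T(6)=-3943, T(7)=13763, T(8)=-48046, T(9)=167721, T(10)=-585492, T(11)=2043872, T(12)=-7134879, T(13)=24906889, T(14)=-86946553, T(15)=303518558, T(16)=-1059541891, T(17)=3698716236, T(18)=-12911713932; answer -12911713932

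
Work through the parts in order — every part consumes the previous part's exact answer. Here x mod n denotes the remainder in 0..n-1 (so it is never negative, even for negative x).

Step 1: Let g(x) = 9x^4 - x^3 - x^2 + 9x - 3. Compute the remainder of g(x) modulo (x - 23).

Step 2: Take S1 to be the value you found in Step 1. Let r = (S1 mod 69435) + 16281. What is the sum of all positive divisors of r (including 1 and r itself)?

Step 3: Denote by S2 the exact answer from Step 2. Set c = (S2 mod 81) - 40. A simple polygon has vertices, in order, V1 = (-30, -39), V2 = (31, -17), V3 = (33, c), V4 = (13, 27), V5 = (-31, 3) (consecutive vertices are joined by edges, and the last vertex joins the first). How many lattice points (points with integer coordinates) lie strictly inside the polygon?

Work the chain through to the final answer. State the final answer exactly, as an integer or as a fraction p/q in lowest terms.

Step 1: remainder = value at the root: 9*(23)^4 - 1*(23)^3 - 1*(23)^2 + 9*(23)^1 - 3 = (2518569) + (-12167) + (-529) + (207) + (-3) = 2506077; answer 2506077
Step 2: S1 = 2506077; r = 22698; 22698 = 2 * 3^2 * 13 * 97; sigma = (1 + 2) * (1 + 3 + 9) * (1 + 13) * (1 + 97) = 3 * 13 * 14 * 98 = 53508; answer 53508
Step 3: S2 = 53508; c = 8; cross terms: (-30*-17 - 31*-39)=1719, (31*8 - 33*-17)=809, (33*27 - 13*8)=787, (13*3 - -31*27)=876, (-31*-39 - -30*3)=1299; twice the area = |5490| = 5490; area = 2745; boundary points = 1 + 1 + 1 + 4 + 1 = 8; strictly interior points = area - boundary/2 + 1 = 2742; answer 2742

2742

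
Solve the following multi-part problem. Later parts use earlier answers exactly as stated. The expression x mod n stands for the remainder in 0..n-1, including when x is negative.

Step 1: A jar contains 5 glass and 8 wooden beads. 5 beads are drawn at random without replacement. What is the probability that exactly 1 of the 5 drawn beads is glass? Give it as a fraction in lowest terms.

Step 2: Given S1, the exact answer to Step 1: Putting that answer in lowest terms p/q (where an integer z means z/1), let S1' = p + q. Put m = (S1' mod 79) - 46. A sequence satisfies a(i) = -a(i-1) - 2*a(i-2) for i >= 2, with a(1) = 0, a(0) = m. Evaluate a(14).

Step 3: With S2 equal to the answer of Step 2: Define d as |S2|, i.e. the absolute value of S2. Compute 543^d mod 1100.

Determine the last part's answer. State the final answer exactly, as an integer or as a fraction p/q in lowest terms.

Step 1: total draws C(13,5) = 1287; favorable C(5,1)*C(8,4) = 350; P = 350/1287; answer 350/1287
Step 2: S1 = 350/1287; threaded value p + q = 1637; m = 11; a(2) = -1*(0) - 2*(11) = -22; iterating: a(2)=-22, a(3)=22, a(4)=22, a(5)=-66, a(6)=22, a(7)=110, a(8)=-154, a(9)=-66, a(10)=374, a(11)=-242, a(12)=-506, a(13)=990, a(14)=22; answer 22
Step 3: S2 = 22; d = 22; squarings mod 1100: 543^1=543, 543^2=49, 543^4=201, 543^8=801, 543^16=301; 543^22 = 543^2 * 543^4 * 543^16 = 49 (mod 1100); answer 49

49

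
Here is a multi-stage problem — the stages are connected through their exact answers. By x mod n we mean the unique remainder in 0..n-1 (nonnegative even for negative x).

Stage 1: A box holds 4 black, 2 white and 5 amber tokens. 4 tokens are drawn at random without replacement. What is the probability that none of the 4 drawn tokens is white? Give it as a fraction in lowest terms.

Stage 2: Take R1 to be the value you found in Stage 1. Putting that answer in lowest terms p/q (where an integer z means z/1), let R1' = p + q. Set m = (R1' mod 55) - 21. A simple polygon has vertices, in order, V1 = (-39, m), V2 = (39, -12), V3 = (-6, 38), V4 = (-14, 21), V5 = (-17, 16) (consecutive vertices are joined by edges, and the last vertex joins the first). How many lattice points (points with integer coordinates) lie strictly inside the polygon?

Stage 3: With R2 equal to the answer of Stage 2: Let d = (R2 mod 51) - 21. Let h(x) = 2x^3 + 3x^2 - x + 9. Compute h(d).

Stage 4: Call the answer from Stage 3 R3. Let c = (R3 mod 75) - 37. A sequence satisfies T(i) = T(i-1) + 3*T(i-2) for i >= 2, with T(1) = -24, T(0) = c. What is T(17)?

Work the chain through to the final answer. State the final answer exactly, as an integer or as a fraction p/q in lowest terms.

Stage 1: total draws C(11,4) = 330; favorable C(9,4) = 126; P = 21/55; answer 21/55
Stage 2: R1 = 21/55; threaded value p + q = 76; m = 0; cross terms: (-39*-12 - 39*0)=468, (39*38 - -6*-12)=1410, (-6*21 - -14*38)=406, (-14*16 - -17*21)=133, (-17*0 - -39*16)=624; twice the area = |3041| = 3041; area = 3041/2; boundary points = 6 + 5 + 1 + 1 + 2 = 15; strictly interior points = area - boundary/2 + 1 = 1514; answer 1514
Stage 3: R2 = 1514; d = 14; 2*(14)^3 + 3*(14)^2 - 1*(14)^1 + 9 = (5488) + (588) + (-14) + (9) = 6071; answer 6071
Stage 4: R3 = 6071; c = 34; T(2) = 1*(-24) + 3*(34) = 78; iterating: T(2)=78, T(3)=6, T(4)=240, T(5)=258, T(6)=978, T(7)=1752, T(8)=4686, T(9)=9942, T(10)=24000, T(11)=53826, T(12)=125826, T(13)=287304, T(14)=664782, T(15)=1526694, T(16)=3521040, T(17)=8101122; answer 8101122

8101122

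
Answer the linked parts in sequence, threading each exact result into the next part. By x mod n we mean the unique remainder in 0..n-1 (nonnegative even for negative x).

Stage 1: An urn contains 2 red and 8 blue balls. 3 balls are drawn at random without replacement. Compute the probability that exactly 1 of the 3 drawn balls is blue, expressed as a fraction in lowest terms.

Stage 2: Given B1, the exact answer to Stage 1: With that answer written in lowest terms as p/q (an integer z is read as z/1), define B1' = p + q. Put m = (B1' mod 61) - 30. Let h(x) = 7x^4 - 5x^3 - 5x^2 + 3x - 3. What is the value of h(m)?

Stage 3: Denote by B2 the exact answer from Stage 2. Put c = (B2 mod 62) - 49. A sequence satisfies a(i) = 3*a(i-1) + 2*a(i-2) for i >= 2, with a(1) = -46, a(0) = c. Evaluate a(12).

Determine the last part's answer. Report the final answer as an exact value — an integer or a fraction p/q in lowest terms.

-72570934

Stage 1: total draws C(10,3) = 120; favorable C(8,1)*C(2,2) = 8; P = 1/15; answer 1/15
Stage 2: B1 = 1/15; threaded value p + q = 16; m = -14; 7*(-14)^4 - 5*(-14)^3 - 5*(-14)^2 + 3*(-14)^1 - 3 = (268912) + (13720) + (-980) + (-42) + (-3) = 281607; answer 281607
Stage 3: B2 = 281607; c = -46; a(2) = 3*(-46) + 2*(-46) = -230; iterating: a(2)=-230, a(3)=-782, a(4)=-2806, a(5)=-9982, a(6)=-35558, a(7)=-126638, a(8)=-451030, a(9)=-1606366, a(10)=-5721158, a(11)=-20376206, a(12)=-72570934; answer -72570934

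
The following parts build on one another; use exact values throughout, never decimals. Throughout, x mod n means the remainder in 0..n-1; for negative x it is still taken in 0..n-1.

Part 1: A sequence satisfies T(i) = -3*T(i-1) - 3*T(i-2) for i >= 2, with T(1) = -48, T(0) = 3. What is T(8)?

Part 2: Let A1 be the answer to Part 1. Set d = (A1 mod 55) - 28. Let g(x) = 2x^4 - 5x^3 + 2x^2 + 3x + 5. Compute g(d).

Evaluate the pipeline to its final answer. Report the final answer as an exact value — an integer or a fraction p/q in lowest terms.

33161

Part 1: T(2) = -3*(-48) - 3*(3) = 135; iterating: T(2)=135, T(3)=-261, T(4)=378, T(5)=-351, T(6)=-81, T(7)=1296, T(8)=-3645; answer -3645
Part 2: A1 = -3645; d = 12; 2*(12)^4 - 5*(12)^3 + 2*(12)^2 + 3*(12)^1 + 5 = (41472) + (-8640) + (288) + (36) + (5) = 33161; answer 33161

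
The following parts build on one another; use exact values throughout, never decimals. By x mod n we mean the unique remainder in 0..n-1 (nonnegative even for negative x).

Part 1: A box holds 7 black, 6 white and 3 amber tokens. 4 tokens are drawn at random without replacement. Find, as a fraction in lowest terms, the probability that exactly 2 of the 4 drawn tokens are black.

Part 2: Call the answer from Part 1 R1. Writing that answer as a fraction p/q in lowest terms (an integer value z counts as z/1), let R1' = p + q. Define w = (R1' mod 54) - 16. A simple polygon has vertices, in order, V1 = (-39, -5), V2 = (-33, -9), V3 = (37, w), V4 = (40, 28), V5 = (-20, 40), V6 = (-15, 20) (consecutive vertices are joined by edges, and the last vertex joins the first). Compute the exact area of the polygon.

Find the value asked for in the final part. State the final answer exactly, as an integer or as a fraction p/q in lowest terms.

Part 1: total draws C(16,4) = 1820; favorable C(7,2)*C(9,2) = 756; P = 27/65; answer 27/65
Part 2: R1 = 27/65; threaded value p + q = 92; w = 22; cross terms: (-39*-9 - -33*-5)=186, (-33*22 - 37*-9)=-393, (37*28 - 40*22)=156, (40*40 - -20*28)=2160, (-20*20 - -15*40)=200, (-15*-5 - -39*20)=855; twice the area = |3164| = 3164; area = 1582; answer 1582

1582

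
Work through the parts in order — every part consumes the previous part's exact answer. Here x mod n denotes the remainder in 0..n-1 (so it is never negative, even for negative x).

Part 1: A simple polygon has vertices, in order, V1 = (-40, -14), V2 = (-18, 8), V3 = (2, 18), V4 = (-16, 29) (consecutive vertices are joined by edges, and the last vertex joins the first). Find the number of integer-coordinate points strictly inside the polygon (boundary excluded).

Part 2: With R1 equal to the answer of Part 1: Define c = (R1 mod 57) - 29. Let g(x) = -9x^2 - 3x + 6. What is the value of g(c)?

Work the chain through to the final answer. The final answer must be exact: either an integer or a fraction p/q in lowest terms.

-4416

Part 1: cross terms: (-40*8 - -18*-14)=-572, (-18*18 - 2*8)=-340, (2*29 - -16*18)=346, (-16*-14 - -40*29)=1384; twice the area = |818| = 818; area = 409; boundary points = 22 + 10 + 1 + 1 = 34; strictly interior points = area - boundary/2 + 1 = 393; answer 393
Part 2: R1 = 393; c = 22; -9*(22)^2 - 3*(22)^1 + 6 = (-4356) + (-66) + (6) = -4416; answer -4416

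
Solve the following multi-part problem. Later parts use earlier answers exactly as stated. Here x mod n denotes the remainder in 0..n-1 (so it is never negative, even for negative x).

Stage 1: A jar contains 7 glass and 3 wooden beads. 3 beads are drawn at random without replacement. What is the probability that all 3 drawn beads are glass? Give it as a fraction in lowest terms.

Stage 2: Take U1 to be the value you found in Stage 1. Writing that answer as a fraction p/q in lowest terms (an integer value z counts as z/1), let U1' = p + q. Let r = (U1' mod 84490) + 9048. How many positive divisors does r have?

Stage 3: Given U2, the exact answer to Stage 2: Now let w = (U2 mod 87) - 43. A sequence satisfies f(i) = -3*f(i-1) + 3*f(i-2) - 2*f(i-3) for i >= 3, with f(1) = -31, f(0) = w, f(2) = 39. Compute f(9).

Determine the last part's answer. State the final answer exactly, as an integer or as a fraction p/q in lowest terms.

-509700

Stage 1: total draws C(10,3) = 120; favorable C(7,3) = 35; P = 7/24; answer 7/24
Stage 2: U1 = 7/24; threaded value p + q = 31; r = 9079; 9079 = 7 * 1297; number of divisors = (1+1) * (1+1) = 4; answer 4
Stage 3: U2 = 4; w = -39; f(3) = -3*(39) + 3*(-31) - 2*(-39) = -132; iterating: f(3)=-132, f(4)=575, f(5)=-2199, f(6)=8586, f(7)=-33505, f(8)=130671, f(9)=-509700; answer -509700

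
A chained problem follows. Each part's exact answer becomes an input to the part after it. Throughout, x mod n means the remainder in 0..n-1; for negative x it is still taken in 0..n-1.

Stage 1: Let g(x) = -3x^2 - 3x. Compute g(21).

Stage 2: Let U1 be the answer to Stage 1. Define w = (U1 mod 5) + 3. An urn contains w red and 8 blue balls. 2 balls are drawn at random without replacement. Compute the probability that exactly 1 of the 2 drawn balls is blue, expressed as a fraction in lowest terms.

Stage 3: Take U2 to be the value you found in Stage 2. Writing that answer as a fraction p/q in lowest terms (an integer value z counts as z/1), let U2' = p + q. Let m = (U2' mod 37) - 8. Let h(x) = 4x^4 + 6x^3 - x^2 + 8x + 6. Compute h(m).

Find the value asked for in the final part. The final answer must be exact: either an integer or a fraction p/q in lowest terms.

222651

Stage 1: -3*(21)^2 - 3*(21)^1 = (-1323) + (-63) = -1386; answer -1386
Stage 2: U1 = -1386; w = 7; total draws C(15,2) = 105; favorable C(8,1)*C(7,1) = 56; P = 8/15; answer 8/15
Stage 3: U2 = 8/15; threaded value p + q = 23; m = 15; 4*(15)^4 + 6*(15)^3 - 1*(15)^2 + 8*(15)^1 + 6 = (202500) + (20250) + (-225) + (120) + (6) = 222651; answer 222651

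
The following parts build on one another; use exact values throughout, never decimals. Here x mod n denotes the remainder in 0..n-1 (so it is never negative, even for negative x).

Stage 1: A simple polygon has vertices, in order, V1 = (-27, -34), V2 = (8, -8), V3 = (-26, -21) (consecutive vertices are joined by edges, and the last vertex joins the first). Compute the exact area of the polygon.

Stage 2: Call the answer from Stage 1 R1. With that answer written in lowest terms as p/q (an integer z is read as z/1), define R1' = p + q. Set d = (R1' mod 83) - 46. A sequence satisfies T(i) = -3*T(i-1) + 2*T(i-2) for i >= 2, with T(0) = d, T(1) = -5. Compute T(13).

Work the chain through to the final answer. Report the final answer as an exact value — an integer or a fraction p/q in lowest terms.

42626605

Stage 1: cross terms: (-27*-8 - 8*-34)=488, (8*-21 - -26*-8)=-376, (-26*-34 - -27*-21)=317; twice the area = |429| = 429; area = 429/2; answer 429/2
Stage 2: R1 = 429/2; threaded value p + q = 431; d = -30; T(2) = -3*(-5) + 2*(-30) = -45; iterating: T(2)=-45, T(3)=125, T(4)=-465, T(5)=1645, T(6)=-5865, T(7)=20885, T(8)=-74385, T(9)=264925, T(10)=-943545, T(11)=3360485, T(12)=-11968545, T(13)=42626605; answer 42626605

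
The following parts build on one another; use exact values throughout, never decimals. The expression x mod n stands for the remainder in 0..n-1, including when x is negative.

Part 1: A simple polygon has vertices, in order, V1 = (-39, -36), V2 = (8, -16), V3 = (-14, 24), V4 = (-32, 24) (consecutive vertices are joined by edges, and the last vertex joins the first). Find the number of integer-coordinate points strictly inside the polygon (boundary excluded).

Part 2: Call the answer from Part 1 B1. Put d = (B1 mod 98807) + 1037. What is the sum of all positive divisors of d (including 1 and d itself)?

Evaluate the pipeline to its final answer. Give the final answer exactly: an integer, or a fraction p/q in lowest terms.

Part 1: cross terms: (-39*-16 - 8*-36)=912, (8*24 - -14*-16)=-32, (-14*24 - -32*24)=432, (-32*-36 - -39*24)=2088; twice the area = |3400| = 3400; area = 1700; boundary points = 1 + 2 + 18 + 1 = 22; strictly interior points = area - boundary/2 + 1 = 1690; answer 1690
Part 2: B1 = 1690; d = 2727; 2727 = 3^3 * 101; sigma = (1 + 3 + 9 + 27) * (1 + 101) = 40 * 102 = 4080; answer 4080

4080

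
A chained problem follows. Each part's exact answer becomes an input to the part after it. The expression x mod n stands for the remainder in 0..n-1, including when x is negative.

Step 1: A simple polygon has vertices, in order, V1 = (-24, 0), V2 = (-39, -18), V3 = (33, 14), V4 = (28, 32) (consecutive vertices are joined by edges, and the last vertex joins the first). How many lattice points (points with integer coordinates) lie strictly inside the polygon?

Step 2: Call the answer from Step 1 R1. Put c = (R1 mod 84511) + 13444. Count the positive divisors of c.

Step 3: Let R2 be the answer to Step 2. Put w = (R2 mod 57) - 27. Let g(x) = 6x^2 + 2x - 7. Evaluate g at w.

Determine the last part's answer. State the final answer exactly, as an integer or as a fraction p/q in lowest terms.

Step 1: cross terms: (-24*-18 - -39*0)=432, (-39*14 - 33*-18)=48, (33*32 - 28*14)=664, (28*0 - -24*32)=768; twice the area = |1912| = 1912; area = 956; boundary points = 3 + 8 + 1 + 4 = 16; strictly interior points = area - boundary/2 + 1 = 949; answer 949
Step 2: R1 = 949; c = 14393; 14393 = 37 * 389; number of divisors = (1+1) * (1+1) = 4; answer 4
Step 3: R2 = 4; w = -23; 6*(-23)^2 + 2*(-23)^1 - 7 = (3174) + (-46) + (-7) = 3121; answer 3121

3121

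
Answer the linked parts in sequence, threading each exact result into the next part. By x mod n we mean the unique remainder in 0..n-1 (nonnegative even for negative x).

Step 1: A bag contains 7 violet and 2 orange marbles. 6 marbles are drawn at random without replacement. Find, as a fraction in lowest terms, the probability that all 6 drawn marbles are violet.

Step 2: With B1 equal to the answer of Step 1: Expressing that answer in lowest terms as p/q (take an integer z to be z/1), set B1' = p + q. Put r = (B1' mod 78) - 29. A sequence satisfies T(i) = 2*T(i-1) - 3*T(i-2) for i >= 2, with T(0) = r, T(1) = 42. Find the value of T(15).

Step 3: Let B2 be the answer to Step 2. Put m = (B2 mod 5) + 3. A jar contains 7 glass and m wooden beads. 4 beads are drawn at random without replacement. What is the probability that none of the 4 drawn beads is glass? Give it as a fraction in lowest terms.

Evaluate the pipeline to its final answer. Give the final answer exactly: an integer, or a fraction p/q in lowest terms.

Step 1: total draws C(9,6) = 84; favorable C(7,6) = 7; P = 1/12; answer 1/12
Step 2: B1 = 1/12; threaded value p + q = 13; r = -16; T(2) = 2*(42) - 3*(-16) = 132; iterating: T(2)=132, T(3)=138, T(4)=-120, T(5)=-654, T(6)=-948, T(7)=66, T(8)=2976, T(9)=5754, T(10)=2580, T(11)=-12102, T(12)=-31944, T(13)=-27582, T(14)=40668, T(15)=164082; answer 164082
Step 3: B2 = 164082; m = 5; total draws C(12,4) = 495; favorable C(5,4) = 5; P = 1/99; answer 1/99

1/99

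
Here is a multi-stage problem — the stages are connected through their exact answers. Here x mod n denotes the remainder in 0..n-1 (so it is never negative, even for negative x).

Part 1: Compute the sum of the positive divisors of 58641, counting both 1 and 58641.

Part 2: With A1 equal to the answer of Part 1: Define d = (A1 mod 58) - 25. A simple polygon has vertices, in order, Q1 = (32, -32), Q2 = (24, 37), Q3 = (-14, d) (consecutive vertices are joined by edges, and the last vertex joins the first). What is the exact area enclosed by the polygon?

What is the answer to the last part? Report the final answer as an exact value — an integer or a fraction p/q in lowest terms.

Part 1: 58641 = 3 * 11 * 1777; sigma = (1 + 3) * (1 + 11) * (1 + 1777) = 4 * 12 * 1778 = 85344; answer 85344
Part 2: A1 = 85344; d = 1; cross terms: (32*37 - 24*-32)=1952, (24*1 - -14*37)=542, (-14*-32 - 32*1)=416; twice the area = |2910| = 2910; area = 1455; answer 1455

1455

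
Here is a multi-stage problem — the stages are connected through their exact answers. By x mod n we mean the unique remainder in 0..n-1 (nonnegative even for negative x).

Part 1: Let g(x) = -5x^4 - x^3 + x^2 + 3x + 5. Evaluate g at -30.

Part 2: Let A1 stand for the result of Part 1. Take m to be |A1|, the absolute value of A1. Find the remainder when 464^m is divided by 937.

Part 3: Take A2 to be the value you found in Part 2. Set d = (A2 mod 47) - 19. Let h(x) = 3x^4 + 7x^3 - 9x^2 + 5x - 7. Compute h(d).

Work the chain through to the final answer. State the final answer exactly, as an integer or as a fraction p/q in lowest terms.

Part 1: -5*(-30)^4 - 1*(-30)^3 + 1*(-30)^2 + 3*(-30)^1 + 5 = (-4050000) + (27000) + (900) + (-90) + (5) = -4022185; answer -4022185
Part 2: A1 = -4022185; m = 4022185; squarings mod 937: 464^1=464, 464^2=723, 464^4=820, 464^8=571, 464^16=902, 464^32=288, 464^64=488, 464^128=146, 464^256=702, 464^512=879, 464^1024=553, 464^2048=347, 464^4096=473, 464^8192=723, 464^16384=820, 464^32768=571, 464^65536=902, 464^131072=288, 464^262144=488, 464^524288=146, 464^1048576=702, 464^2097152=879; 464^4022185 = 464^1 * 464^8 * 464^32 * 464^128 * 464^256 * 464^512 * 464^1024 * 464^2048 * 464^4096 * 464^16384 * 464^65536 * 464^262144 * 464^524288 * 464^1048576 * 464^2097152 = 775 (mod 937); answer 775
Part 3: A2 = 775; d = 4; 3*(4)^4 + 7*(4)^3 - 9*(4)^2 + 5*(4)^1 - 7 = (768) + (448) + (-144) + (20) + (-7) = 1085; answer 1085

1085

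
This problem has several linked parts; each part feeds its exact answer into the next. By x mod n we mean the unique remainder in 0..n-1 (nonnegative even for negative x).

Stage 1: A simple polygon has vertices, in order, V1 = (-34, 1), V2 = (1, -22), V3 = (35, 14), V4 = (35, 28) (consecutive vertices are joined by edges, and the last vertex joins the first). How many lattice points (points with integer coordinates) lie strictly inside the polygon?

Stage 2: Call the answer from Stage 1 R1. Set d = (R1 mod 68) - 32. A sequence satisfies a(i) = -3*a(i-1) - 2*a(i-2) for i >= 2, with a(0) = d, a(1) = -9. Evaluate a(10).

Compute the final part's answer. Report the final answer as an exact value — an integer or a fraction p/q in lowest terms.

Stage 1: cross terms: (-34*-22 - 1*1)=747, (1*14 - 35*-22)=784, (35*28 - 35*14)=490, (35*1 - -34*28)=987; twice the area = |3008| = 3008; area = 1504; boundary points = 1 + 2 + 14 + 3 = 20; strictly interior points = area - boundary/2 + 1 = 1495; answer 1495
Stage 2: R1 = 1495; d = 35; a(2) = -3*(-9) - 2*(35) = -43; iterating: a(2)=-43, a(3)=147, a(4)=-355, a(5)=771, a(6)=-1603, a(7)=3267, a(8)=-6595, a(9)=13251, a(10)=-26563; answer -26563

-26563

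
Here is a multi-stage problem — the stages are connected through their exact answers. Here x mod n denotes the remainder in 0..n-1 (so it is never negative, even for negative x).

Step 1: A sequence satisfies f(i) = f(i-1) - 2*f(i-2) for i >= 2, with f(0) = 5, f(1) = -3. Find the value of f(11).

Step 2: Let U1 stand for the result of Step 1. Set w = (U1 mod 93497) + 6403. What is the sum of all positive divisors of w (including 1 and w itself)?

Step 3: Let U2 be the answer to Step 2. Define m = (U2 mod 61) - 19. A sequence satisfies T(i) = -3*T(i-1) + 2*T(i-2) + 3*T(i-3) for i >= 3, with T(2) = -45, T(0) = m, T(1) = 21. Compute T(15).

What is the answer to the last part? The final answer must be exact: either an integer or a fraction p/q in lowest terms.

Step 1: f(2) = 1*(-3) - 2*(5) = -13; iterating: f(2)=-13, f(3)=-7, f(4)=19, f(5)=33, f(6)=-5, f(7)=-71, f(8)=-61, f(9)=81, f(10)=203, f(11)=41; answer 41
Step 2: U1 = 41; w = 6444; 6444 = 2^2 * 3^2 * 179; sigma = (1 + 2 + 4) * (1 + 3 + 9) * (1 + 179) = 7 * 13 * 180 = 16380; answer 16380
Step 3: U2 = 16380; m = 13; T(3) = -3*(-45) + 2*(21) + 3*(13) = 216; iterating: T(3)=216, T(4)=-675, T(5)=2322, T(6)=-7668, T(7)=25623, T(8)=-85239, T(9)=283959, T(10)=-945486, T(11)=3148659, T(12)=-10485072, T(13)=34916076, T(14)=-116272395, T(15)=387194121; answer 387194121

387194121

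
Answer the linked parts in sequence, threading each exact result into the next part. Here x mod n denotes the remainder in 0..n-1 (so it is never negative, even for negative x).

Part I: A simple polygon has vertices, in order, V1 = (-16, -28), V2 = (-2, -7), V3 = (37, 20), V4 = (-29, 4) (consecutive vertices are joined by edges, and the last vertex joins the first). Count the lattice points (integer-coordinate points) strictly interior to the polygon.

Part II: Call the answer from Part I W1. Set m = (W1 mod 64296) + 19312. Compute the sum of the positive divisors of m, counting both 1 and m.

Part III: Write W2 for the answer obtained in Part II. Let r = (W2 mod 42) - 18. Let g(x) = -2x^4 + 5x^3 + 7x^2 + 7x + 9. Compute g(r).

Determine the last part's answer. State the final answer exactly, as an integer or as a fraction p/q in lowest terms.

-1209

Part I: cross terms: (-16*-7 - -2*-28)=56, (-2*20 - 37*-7)=219, (37*4 - -29*20)=728, (-29*-28 - -16*4)=876; twice the area = |1879| = 1879; area = 1879/2; boundary points = 7 + 3 + 2 + 1 = 13; strictly interior points = area - boundary/2 + 1 = 934; answer 934
Part II: W1 = 934; m = 20246; 20246 = 2 * 53 * 191; sigma = (1 + 2) * (1 + 53) * (1 + 191) = 3 * 54 * 192 = 31104; answer 31104
Part III: W2 = 31104; r = 6; -2*(6)^4 + 5*(6)^3 + 7*(6)^2 + 7*(6)^1 + 9 = (-2592) + (1080) + (252) + (42) + (9) = -1209; answer -1209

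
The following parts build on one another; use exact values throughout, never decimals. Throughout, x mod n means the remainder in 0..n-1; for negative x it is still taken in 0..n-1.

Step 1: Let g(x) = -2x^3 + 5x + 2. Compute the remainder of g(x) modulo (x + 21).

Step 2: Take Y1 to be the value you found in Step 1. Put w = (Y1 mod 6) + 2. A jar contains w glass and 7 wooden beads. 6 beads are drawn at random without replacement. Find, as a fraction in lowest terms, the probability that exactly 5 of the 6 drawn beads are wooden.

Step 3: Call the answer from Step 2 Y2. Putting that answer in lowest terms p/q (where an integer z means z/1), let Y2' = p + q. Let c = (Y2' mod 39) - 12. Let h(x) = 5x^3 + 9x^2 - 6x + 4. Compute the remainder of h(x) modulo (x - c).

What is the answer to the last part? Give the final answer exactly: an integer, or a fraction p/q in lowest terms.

50152

Step 1: remainder = value at the root: -2*(-21)^3 + 5*(-21)^1 + 2 = (18522) + (-105) + (2) = 18419; answer 18419
Step 2: Y1 = 18419; w = 7; total draws C(14,6) = 3003; favorable C(7,5)*C(7,1) = 147; P = 7/143; answer 7/143
Step 3: Y2 = 7/143; threaded value p + q = 150; c = 21; remainder = value at the root: 5*(21)^3 + 9*(21)^2 - 6*(21)^1 + 4 = (46305) + (3969) + (-126) + (4) = 50152; answer 50152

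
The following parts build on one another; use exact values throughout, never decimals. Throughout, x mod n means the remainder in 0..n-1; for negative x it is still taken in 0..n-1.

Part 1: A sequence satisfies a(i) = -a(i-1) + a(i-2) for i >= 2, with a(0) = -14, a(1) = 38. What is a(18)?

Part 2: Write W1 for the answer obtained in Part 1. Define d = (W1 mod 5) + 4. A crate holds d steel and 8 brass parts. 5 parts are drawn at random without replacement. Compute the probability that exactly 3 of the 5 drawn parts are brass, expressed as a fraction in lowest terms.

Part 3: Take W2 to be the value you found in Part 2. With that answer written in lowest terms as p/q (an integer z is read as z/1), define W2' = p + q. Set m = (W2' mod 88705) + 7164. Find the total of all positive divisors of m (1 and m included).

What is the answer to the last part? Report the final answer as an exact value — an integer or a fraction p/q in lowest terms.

7212

Part 1: a(2) = -1*(38) + 1*(-14) = -52; iterating: a(2)=-52, a(3)=90, a(4)=-142, a(5)=232, a(6)=-374, a(7)=606, a(8)=-980, a(9)=1586, a(10)=-2566, a(11)=4152, a(12)=-6718, a(13)=10870, a(14)=-17588, a(15)=28458, a(16)=-46046, a(17)=74504, a(18)=-120550; answer -120550
Part 2: W1 = -120550; d = 4; total draws C(12,5) = 792; favorable C(8,3)*C(4,2) = 336; P = 14/33; answer 14/33
Part 3: W2 = 14/33; threaded value p + q = 47; m = 7211; 7211 is prime, so its only divisors are 1 and 7211; sigma = 1 + 7211 = 7212; answer 7212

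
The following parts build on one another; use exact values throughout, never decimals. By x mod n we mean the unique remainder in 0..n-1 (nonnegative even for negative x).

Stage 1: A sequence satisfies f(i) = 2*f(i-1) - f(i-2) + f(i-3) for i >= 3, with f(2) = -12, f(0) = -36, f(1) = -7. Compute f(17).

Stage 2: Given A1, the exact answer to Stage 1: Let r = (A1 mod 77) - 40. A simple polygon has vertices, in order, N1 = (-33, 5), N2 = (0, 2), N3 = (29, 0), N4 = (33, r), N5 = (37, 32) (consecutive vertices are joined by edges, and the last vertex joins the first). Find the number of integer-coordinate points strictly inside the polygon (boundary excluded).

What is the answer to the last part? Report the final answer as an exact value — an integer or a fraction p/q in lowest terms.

1216

Stage 1: f(3) = 2*(-12) - 1*(-7) + 1*(-36) = -53; iterating: f(3)=-53, f(4)=-101, f(5)=-161, f(6)=-274, f(7)=-488, f(8)=-863, f(9)=-1512, f(10)=-2649, f(11)=-4649, f(12)=-8161, f(13)=-14322, f(14)=-25132, f(15)=-44103, f(16)=-77396, f(17)=-135821; answer -135821
Stage 2: A1 = -135821; r = -33; cross terms: (-33*2 - 0*5)=-66, (0*0 - 29*2)=-58, (29*-33 - 33*0)=-957, (33*32 - 37*-33)=2277, (37*5 - -33*32)=1241; twice the area = |2437| = 2437; area = 2437/2; boundary points = 3 + 1 + 1 + 1 + 1 = 7; strictly interior points = area - boundary/2 + 1 = 1216; answer 1216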